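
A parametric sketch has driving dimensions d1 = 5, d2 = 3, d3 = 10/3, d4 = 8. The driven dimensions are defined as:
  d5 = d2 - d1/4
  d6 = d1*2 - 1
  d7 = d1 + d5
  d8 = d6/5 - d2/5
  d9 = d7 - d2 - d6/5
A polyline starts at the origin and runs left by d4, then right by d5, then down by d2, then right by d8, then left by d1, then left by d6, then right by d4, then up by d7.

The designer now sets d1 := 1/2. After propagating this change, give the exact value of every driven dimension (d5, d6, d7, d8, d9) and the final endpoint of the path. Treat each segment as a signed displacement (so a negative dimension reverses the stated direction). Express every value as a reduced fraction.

d5 = 23/8
d6 = 0
d7 = 27/8
d8 = -3/5
d9 = 3/8
endpoint = (71/40, 3/8)

Apply edit: d1 := 1/2
  d5 = d2 - d1/4 = 23/8
  d6 = d1*2 - 1 = 0
  d7 = d1 + d5 = 27/8
  d8 = d6/5 - d2/5 = -3/5
  d9 = d7 - d2 - d6/5 = 3/8
Walk from origin (0, 0):
  seg 1: left by d4 = 8 → (-8, 0)
  seg 2: right by d5 = 23/8 → (-41/8, 0)
  seg 3: down by d2 = 3 → (-41/8, -3)
  seg 4: right by d8 = -3/5 → (-229/40, -3)
  seg 5: left by d1 = 1/2 → (-249/40, -3)
  seg 6: left by d6 = 0 → (-249/40, -3)
  seg 7: right by d4 = 8 → (71/40, -3)
  seg 8: up by d7 = 27/8 → (71/40, 3/8)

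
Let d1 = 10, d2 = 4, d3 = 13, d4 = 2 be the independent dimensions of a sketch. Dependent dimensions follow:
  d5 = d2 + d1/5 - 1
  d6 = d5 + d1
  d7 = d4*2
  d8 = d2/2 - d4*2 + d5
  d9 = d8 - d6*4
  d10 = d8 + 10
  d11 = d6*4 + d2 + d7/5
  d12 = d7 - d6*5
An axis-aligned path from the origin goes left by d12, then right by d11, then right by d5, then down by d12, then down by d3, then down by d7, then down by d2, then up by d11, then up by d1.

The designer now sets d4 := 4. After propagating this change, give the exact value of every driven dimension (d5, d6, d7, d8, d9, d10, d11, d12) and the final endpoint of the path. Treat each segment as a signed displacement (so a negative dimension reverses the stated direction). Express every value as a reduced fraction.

d5 = 5
d6 = 15
d7 = 8
d8 = -1
d9 = -61
d10 = 9
d11 = 328/5
d12 = -67
endpoint = (688/5, 588/5)

Apply edit: d4 := 4
  d5 = d2 + d1/5 - 1 = 5
  d6 = d5 + d1 = 15
  d7 = d4*2 = 8
  d8 = d2/2 - d4*2 + d5 = -1
  d9 = d8 - d6*4 = -61
  d10 = d8 + 10 = 9
  d11 = d6*4 + d2 + d7/5 = 328/5
  d12 = d7 - d6*5 = -67
Walk from origin (0, 0):
  seg 1: left by d12 = -67 → (67, 0)
  seg 2: right by d11 = 328/5 → (663/5, 0)
  seg 3: right by d5 = 5 → (688/5, 0)
  seg 4: down by d12 = -67 → (688/5, 67)
  seg 5: down by d3 = 13 → (688/5, 54)
  seg 6: down by d7 = 8 → (688/5, 46)
  seg 7: down by d2 = 4 → (688/5, 42)
  seg 8: up by d11 = 328/5 → (688/5, 538/5)
  seg 9: up by d1 = 10 → (688/5, 588/5)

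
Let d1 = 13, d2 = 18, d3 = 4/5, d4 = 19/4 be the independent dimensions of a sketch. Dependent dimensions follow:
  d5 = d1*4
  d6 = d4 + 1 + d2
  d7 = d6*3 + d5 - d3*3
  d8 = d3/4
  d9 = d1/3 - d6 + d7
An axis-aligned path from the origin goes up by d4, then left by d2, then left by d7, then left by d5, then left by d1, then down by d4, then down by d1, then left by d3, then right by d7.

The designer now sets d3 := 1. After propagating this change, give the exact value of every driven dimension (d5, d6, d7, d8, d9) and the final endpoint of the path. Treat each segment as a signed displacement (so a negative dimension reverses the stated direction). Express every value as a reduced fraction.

d5 = 52
d6 = 95/4
d7 = 481/4
d8 = 1/4
d9 = 605/6
endpoint = (-84, -13)

Apply edit: d3 := 1
  d5 = d1*4 = 52
  d6 = d4 + 1 + d2 = 95/4
  d7 = d6*3 + d5 - d3*3 = 481/4
  d8 = d3/4 = 1/4
  d9 = d1/3 - d6 + d7 = 605/6
Walk from origin (0, 0):
  seg 1: up by d4 = 19/4 → (0, 19/4)
  seg 2: left by d2 = 18 → (-18, 19/4)
  seg 3: left by d7 = 481/4 → (-553/4, 19/4)
  seg 4: left by d5 = 52 → (-761/4, 19/4)
  seg 5: left by d1 = 13 → (-813/4, 19/4)
  seg 6: down by d4 = 19/4 → (-813/4, 0)
  seg 7: down by d1 = 13 → (-813/4, -13)
  seg 8: left by d3 = 1 → (-817/4, -13)
  seg 9: right by d7 = 481/4 → (-84, -13)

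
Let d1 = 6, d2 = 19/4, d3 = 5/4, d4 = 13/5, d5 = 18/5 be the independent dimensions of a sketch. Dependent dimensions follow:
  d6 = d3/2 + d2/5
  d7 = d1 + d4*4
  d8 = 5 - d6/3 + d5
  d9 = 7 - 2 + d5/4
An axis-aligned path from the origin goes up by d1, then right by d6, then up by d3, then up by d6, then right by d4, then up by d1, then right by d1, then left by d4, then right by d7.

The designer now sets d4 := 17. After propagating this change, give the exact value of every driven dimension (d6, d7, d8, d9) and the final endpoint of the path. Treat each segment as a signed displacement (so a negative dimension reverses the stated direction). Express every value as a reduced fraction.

d6 = 63/40
d7 = 74
d8 = 323/40
d9 = 59/10
endpoint = (3263/40, 593/40)

Apply edit: d4 := 17
  d6 = d3/2 + d2/5 = 63/40
  d7 = d1 + d4*4 = 74
  d8 = 5 - d6/3 + d5 = 323/40
  d9 = 7 - 2 + d5/4 = 59/10
Walk from origin (0, 0):
  seg 1: up by d1 = 6 → (0, 6)
  seg 2: right by d6 = 63/40 → (63/40, 6)
  seg 3: up by d3 = 5/4 → (63/40, 29/4)
  seg 4: up by d6 = 63/40 → (63/40, 353/40)
  seg 5: right by d4 = 17 → (743/40, 353/40)
  seg 6: up by d1 = 6 → (743/40, 593/40)
  seg 7: right by d1 = 6 → (983/40, 593/40)
  seg 8: left by d4 = 17 → (303/40, 593/40)
  seg 9: right by d7 = 74 → (3263/40, 593/40)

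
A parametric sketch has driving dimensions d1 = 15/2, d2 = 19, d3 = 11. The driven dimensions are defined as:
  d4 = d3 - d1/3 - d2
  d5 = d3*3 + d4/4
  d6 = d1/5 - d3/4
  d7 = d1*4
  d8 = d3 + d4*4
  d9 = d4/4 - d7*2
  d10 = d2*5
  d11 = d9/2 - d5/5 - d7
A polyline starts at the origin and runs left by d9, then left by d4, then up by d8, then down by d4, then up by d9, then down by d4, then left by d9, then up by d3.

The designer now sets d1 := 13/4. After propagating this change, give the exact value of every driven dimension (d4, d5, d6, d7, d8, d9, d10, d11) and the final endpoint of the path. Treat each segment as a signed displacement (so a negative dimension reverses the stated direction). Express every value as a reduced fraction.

Apply edit: d1 := 13/4
  d4 = d3 - d1/3 - d2 = -109/12
  d5 = d3*3 + d4/4 = 1475/48
  d6 = d1/5 - d3/4 = -21/10
  d7 = d1*4 = 13
  d8 = d3 + d4*4 = -76/3
  d9 = d4/4 - d7*2 = -1357/48
  d10 = d2*5 = 95
  d11 = d9/2 - d5/5 - d7 = -1065/32
Walk from origin (0, 0):
  seg 1: left by d9 = -1357/48 → (1357/48, 0)
  seg 2: left by d4 = -109/12 → (1793/48, 0)
  seg 3: up by d8 = -76/3 → (1793/48, -76/3)
  seg 4: down by d4 = -109/12 → (1793/48, -65/4)
  seg 5: up by d9 = -1357/48 → (1793/48, -2137/48)
  seg 6: down by d4 = -109/12 → (1793/48, -567/16)
  seg 7: left by d9 = -1357/48 → (525/8, -567/16)
  seg 8: up by d3 = 11 → (525/8, -391/16)

d4 = -109/12
d5 = 1475/48
d6 = -21/10
d7 = 13
d8 = -76/3
d9 = -1357/48
d10 = 95
d11 = -1065/32
endpoint = (525/8, -391/16)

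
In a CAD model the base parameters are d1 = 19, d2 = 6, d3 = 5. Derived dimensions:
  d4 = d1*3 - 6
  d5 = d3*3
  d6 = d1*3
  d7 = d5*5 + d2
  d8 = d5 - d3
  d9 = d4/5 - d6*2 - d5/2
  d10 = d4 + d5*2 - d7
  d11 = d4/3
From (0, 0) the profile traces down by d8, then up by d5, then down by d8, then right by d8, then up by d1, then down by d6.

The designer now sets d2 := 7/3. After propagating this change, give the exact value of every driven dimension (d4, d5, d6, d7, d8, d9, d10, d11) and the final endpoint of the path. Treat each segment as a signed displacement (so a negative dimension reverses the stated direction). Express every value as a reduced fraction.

d4 = 51
d5 = 15
d6 = 57
d7 = 232/3
d8 = 10
d9 = -1113/10
d10 = 11/3
d11 = 17
endpoint = (10, -43)

Apply edit: d2 := 7/3
  d4 = d1*3 - 6 = 51
  d5 = d3*3 = 15
  d6 = d1*3 = 57
  d7 = d5*5 + d2 = 232/3
  d8 = d5 - d3 = 10
  d9 = d4/5 - d6*2 - d5/2 = -1113/10
  d10 = d4 + d5*2 - d7 = 11/3
  d11 = d4/3 = 17
Walk from origin (0, 0):
  seg 1: down by d8 = 10 → (0, -10)
  seg 2: up by d5 = 15 → (0, 5)
  seg 3: down by d8 = 10 → (0, -5)
  seg 4: right by d8 = 10 → (10, -5)
  seg 5: up by d1 = 19 → (10, 14)
  seg 6: down by d6 = 57 → (10, -43)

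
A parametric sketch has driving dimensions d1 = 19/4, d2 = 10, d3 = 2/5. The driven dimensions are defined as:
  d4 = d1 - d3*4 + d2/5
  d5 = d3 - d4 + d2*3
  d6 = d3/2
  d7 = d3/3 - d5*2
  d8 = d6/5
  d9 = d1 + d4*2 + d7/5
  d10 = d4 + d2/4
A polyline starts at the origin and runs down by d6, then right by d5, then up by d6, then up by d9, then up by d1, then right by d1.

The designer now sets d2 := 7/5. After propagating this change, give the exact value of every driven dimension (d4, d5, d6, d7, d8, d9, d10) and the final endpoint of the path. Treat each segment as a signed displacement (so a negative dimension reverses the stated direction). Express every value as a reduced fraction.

Apply edit: d2 := 7/5
  d4 = d1 - d3*4 + d2/5 = 343/100
  d5 = d3 - d4 + d2*3 = 117/100
  d6 = d3/2 = 1/5
  d7 = d3/3 - d5*2 = -331/150
  d8 = d6/5 = 1/25
  d9 = d1 + d4*2 + d7/5 = 16753/1500
  d10 = d4 + d2/4 = 189/50
Walk from origin (0, 0):
  seg 1: down by d6 = 1/5 → (0, -1/5)
  seg 2: right by d5 = 117/100 → (117/100, -1/5)
  seg 3: up by d6 = 1/5 → (117/100, 0)
  seg 4: up by d9 = 16753/1500 → (117/100, 16753/1500)
  seg 5: up by d1 = 19/4 → (117/100, 11939/750)
  seg 6: right by d1 = 19/4 → (148/25, 11939/750)

d4 = 343/100
d5 = 117/100
d6 = 1/5
d7 = -331/150
d8 = 1/25
d9 = 16753/1500
d10 = 189/50
endpoint = (148/25, 11939/750)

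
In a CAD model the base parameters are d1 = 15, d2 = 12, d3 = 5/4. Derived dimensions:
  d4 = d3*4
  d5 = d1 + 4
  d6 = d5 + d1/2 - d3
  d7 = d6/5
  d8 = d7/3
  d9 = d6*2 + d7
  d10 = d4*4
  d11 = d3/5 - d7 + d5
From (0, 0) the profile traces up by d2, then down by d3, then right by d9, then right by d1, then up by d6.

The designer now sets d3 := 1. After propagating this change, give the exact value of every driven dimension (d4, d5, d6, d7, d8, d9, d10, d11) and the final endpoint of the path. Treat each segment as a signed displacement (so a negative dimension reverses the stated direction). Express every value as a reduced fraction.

d4 = 4
d5 = 19
d6 = 51/2
d7 = 51/10
d8 = 17/10
d9 = 561/10
d10 = 16
d11 = 141/10
endpoint = (711/10, 73/2)

Apply edit: d3 := 1
  d4 = d3*4 = 4
  d5 = d1 + 4 = 19
  d6 = d5 + d1/2 - d3 = 51/2
  d7 = d6/5 = 51/10
  d8 = d7/3 = 17/10
  d9 = d6*2 + d7 = 561/10
  d10 = d4*4 = 16
  d11 = d3/5 - d7 + d5 = 141/10
Walk from origin (0, 0):
  seg 1: up by d2 = 12 → (0, 12)
  seg 2: down by d3 = 1 → (0, 11)
  seg 3: right by d9 = 561/10 → (561/10, 11)
  seg 4: right by d1 = 15 → (711/10, 11)
  seg 5: up by d6 = 51/2 → (711/10, 73/2)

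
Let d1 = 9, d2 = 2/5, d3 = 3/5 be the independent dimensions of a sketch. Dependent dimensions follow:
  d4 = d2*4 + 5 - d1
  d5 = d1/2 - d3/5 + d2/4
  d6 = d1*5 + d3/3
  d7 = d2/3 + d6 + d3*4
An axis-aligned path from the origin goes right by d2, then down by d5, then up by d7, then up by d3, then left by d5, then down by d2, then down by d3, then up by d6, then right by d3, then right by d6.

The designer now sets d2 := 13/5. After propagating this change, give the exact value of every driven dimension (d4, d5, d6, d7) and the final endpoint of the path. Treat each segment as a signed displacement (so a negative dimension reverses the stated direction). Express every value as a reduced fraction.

d4 = 32/5
d5 = 503/100
d6 = 226/5
d7 = 727/15
endpoint = (4337/100, 25811/300)

Apply edit: d2 := 13/5
  d4 = d2*4 + 5 - d1 = 32/5
  d5 = d1/2 - d3/5 + d2/4 = 503/100
  d6 = d1*5 + d3/3 = 226/5
  d7 = d2/3 + d6 + d3*4 = 727/15
Walk from origin (0, 0):
  seg 1: right by d2 = 13/5 → (13/5, 0)
  seg 2: down by d5 = 503/100 → (13/5, -503/100)
  seg 3: up by d7 = 727/15 → (13/5, 13031/300)
  seg 4: up by d3 = 3/5 → (13/5, 13211/300)
  seg 5: left by d5 = 503/100 → (-243/100, 13211/300)
  seg 6: down by d2 = 13/5 → (-243/100, 12431/300)
  seg 7: down by d3 = 3/5 → (-243/100, 12251/300)
  seg 8: up by d6 = 226/5 → (-243/100, 25811/300)
  seg 9: right by d3 = 3/5 → (-183/100, 25811/300)
  seg 10: right by d6 = 226/5 → (4337/100, 25811/300)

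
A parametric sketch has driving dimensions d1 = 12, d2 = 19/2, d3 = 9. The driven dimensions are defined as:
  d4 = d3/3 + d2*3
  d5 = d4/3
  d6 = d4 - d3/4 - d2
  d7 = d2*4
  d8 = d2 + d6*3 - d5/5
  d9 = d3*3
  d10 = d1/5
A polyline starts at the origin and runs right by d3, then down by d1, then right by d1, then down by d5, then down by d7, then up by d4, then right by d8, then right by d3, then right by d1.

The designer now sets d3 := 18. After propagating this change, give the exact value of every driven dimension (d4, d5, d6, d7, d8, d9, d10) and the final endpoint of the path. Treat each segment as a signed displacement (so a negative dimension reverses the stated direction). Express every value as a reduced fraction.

d4 = 69/2
d5 = 23/2
d6 = 41/2
d7 = 38
d8 = 687/10
d9 = 54
d10 = 12/5
endpoint = (1287/10, -27)

Apply edit: d3 := 18
  d4 = d3/3 + d2*3 = 69/2
  d5 = d4/3 = 23/2
  d6 = d4 - d3/4 - d2 = 41/2
  d7 = d2*4 = 38
  d8 = d2 + d6*3 - d5/5 = 687/10
  d9 = d3*3 = 54
  d10 = d1/5 = 12/5
Walk from origin (0, 0):
  seg 1: right by d3 = 18 → (18, 0)
  seg 2: down by d1 = 12 → (18, -12)
  seg 3: right by d1 = 12 → (30, -12)
  seg 4: down by d5 = 23/2 → (30, -47/2)
  seg 5: down by d7 = 38 → (30, -123/2)
  seg 6: up by d4 = 69/2 → (30, -27)
  seg 7: right by d8 = 687/10 → (987/10, -27)
  seg 8: right by d3 = 18 → (1167/10, -27)
  seg 9: right by d1 = 12 → (1287/10, -27)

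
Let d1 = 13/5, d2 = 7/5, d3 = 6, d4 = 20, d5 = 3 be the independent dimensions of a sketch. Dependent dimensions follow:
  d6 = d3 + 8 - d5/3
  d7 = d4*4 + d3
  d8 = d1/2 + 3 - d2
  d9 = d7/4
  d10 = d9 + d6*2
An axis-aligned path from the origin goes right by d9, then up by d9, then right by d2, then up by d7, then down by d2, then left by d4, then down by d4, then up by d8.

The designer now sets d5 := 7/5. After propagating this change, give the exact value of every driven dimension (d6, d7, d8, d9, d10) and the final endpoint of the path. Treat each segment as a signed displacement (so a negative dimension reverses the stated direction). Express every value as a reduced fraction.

Apply edit: d5 := 7/5
  d6 = d3 + 8 - d5/3 = 203/15
  d7 = d4*4 + d3 = 86
  d8 = d1/2 + 3 - d2 = 29/10
  d9 = d7/4 = 43/2
  d10 = d9 + d6*2 = 1457/30
Walk from origin (0, 0):
  seg 1: right by d9 = 43/2 → (43/2, 0)
  seg 2: up by d9 = 43/2 → (43/2, 43/2)
  seg 3: right by d2 = 7/5 → (229/10, 43/2)
  seg 4: up by d7 = 86 → (229/10, 215/2)
  seg 5: down by d2 = 7/5 → (229/10, 1061/10)
  seg 6: left by d4 = 20 → (29/10, 1061/10)
  seg 7: down by d4 = 20 → (29/10, 861/10)
  seg 8: up by d8 = 29/10 → (29/10, 89)

d6 = 203/15
d7 = 86
d8 = 29/10
d9 = 43/2
d10 = 1457/30
endpoint = (29/10, 89)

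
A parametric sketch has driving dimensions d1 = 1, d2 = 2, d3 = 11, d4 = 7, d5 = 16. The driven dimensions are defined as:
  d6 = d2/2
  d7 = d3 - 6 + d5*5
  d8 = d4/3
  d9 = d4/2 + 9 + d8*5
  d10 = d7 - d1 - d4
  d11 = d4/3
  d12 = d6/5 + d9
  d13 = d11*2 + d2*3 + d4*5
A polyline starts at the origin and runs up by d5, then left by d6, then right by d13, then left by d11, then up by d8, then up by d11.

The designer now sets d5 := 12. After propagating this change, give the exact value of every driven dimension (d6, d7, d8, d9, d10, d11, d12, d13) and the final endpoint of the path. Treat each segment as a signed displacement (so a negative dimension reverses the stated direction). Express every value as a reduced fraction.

d6 = 1
d7 = 65
d8 = 7/3
d9 = 145/6
d10 = 57
d11 = 7/3
d12 = 731/30
d13 = 137/3
endpoint = (127/3, 50/3)

Apply edit: d5 := 12
  d6 = d2/2 = 1
  d7 = d3 - 6 + d5*5 = 65
  d8 = d4/3 = 7/3
  d9 = d4/2 + 9 + d8*5 = 145/6
  d10 = d7 - d1 - d4 = 57
  d11 = d4/3 = 7/3
  d12 = d6/5 + d9 = 731/30
  d13 = d11*2 + d2*3 + d4*5 = 137/3
Walk from origin (0, 0):
  seg 1: up by d5 = 12 → (0, 12)
  seg 2: left by d6 = 1 → (-1, 12)
  seg 3: right by d13 = 137/3 → (134/3, 12)
  seg 4: left by d11 = 7/3 → (127/3, 12)
  seg 5: up by d8 = 7/3 → (127/3, 43/3)
  seg 6: up by d11 = 7/3 → (127/3, 50/3)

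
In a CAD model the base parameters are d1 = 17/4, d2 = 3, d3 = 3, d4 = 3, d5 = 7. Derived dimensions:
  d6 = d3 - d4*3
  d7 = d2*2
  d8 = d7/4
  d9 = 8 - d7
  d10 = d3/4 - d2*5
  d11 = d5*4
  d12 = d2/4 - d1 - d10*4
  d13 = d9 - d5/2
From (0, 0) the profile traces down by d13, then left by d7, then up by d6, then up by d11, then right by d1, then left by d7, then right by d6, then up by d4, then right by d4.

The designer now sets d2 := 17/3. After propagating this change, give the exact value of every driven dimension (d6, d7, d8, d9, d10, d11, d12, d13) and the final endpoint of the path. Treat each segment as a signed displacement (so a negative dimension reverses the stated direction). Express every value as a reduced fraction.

d6 = -6
d7 = 34/3
d8 = 17/6
d9 = -10/3
d10 = -331/12
d11 = 28
d12 = 215/2
d13 = -41/6
endpoint = (-257/12, 191/6)

Apply edit: d2 := 17/3
  d6 = d3 - d4*3 = -6
  d7 = d2*2 = 34/3
  d8 = d7/4 = 17/6
  d9 = 8 - d7 = -10/3
  d10 = d3/4 - d2*5 = -331/12
  d11 = d5*4 = 28
  d12 = d2/4 - d1 - d10*4 = 215/2
  d13 = d9 - d5/2 = -41/6
Walk from origin (0, 0):
  seg 1: down by d13 = -41/6 → (0, 41/6)
  seg 2: left by d7 = 34/3 → (-34/3, 41/6)
  seg 3: up by d6 = -6 → (-34/3, 5/6)
  seg 4: up by d11 = 28 → (-34/3, 173/6)
  seg 5: right by d1 = 17/4 → (-85/12, 173/6)
  seg 6: left by d7 = 34/3 → (-221/12, 173/6)
  seg 7: right by d6 = -6 → (-293/12, 173/6)
  seg 8: up by d4 = 3 → (-293/12, 191/6)
  seg 9: right by d4 = 3 → (-257/12, 191/6)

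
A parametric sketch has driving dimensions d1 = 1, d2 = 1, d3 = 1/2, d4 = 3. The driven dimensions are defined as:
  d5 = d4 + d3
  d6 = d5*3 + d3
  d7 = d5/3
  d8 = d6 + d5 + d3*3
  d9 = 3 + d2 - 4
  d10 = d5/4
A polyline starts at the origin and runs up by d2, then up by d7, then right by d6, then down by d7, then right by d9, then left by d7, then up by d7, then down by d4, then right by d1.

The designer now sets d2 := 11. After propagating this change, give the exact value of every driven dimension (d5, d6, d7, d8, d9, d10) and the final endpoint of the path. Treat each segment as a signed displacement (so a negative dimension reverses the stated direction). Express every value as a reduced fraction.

d5 = 7/2
d6 = 11
d7 = 7/6
d8 = 16
d9 = 10
d10 = 7/8
endpoint = (125/6, 55/6)

Apply edit: d2 := 11
  d5 = d4 + d3 = 7/2
  d6 = d5*3 + d3 = 11
  d7 = d5/3 = 7/6
  d8 = d6 + d5 + d3*3 = 16
  d9 = 3 + d2 - 4 = 10
  d10 = d5/4 = 7/8
Walk from origin (0, 0):
  seg 1: up by d2 = 11 → (0, 11)
  seg 2: up by d7 = 7/6 → (0, 73/6)
  seg 3: right by d6 = 11 → (11, 73/6)
  seg 4: down by d7 = 7/6 → (11, 11)
  seg 5: right by d9 = 10 → (21, 11)
  seg 6: left by d7 = 7/6 → (119/6, 11)
  seg 7: up by d7 = 7/6 → (119/6, 73/6)
  seg 8: down by d4 = 3 → (119/6, 55/6)
  seg 9: right by d1 = 1 → (125/6, 55/6)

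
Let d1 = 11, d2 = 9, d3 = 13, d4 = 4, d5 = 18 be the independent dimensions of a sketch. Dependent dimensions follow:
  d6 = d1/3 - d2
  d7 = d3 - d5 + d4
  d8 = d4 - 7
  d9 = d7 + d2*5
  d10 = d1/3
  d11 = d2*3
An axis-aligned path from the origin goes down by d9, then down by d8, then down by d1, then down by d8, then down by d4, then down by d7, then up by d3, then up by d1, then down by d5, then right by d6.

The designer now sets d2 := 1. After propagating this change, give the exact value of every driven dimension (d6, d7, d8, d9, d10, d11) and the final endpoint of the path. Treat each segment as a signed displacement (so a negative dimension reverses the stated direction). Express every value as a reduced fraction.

d6 = 8/3
d7 = -1
d8 = -3
d9 = 4
d10 = 11/3
d11 = 3
endpoint = (8/3, -6)

Apply edit: d2 := 1
  d6 = d1/3 - d2 = 8/3
  d7 = d3 - d5 + d4 = -1
  d8 = d4 - 7 = -3
  d9 = d7 + d2*5 = 4
  d10 = d1/3 = 11/3
  d11 = d2*3 = 3
Walk from origin (0, 0):
  seg 1: down by d9 = 4 → (0, -4)
  seg 2: down by d8 = -3 → (0, -1)
  seg 3: down by d1 = 11 → (0, -12)
  seg 4: down by d8 = -3 → (0, -9)
  seg 5: down by d4 = 4 → (0, -13)
  seg 6: down by d7 = -1 → (0, -12)
  seg 7: up by d3 = 13 → (0, 1)
  seg 8: up by d1 = 11 → (0, 12)
  seg 9: down by d5 = 18 → (0, -6)
  seg 10: right by d6 = 8/3 → (8/3, -6)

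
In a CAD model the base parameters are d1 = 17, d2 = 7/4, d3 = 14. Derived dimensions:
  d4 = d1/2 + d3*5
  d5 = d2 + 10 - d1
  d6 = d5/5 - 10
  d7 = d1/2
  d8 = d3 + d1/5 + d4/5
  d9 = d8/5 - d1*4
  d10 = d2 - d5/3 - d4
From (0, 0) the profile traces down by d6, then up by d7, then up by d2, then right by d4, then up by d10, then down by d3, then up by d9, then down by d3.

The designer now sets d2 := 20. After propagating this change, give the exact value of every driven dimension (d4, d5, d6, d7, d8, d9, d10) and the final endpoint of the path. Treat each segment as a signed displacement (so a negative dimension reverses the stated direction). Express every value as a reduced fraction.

d4 = 157/2
d5 = 13
d6 = -37/5
d7 = 17/2
d8 = 331/10
d9 = -3069/50
d10 = -377/6
endpoint = (157/2, -17447/150)

Apply edit: d2 := 20
  d4 = d1/2 + d3*5 = 157/2
  d5 = d2 + 10 - d1 = 13
  d6 = d5/5 - 10 = -37/5
  d7 = d1/2 = 17/2
  d8 = d3 + d1/5 + d4/5 = 331/10
  d9 = d8/5 - d1*4 = -3069/50
  d10 = d2 - d5/3 - d4 = -377/6
Walk from origin (0, 0):
  seg 1: down by d6 = -37/5 → (0, 37/5)
  seg 2: up by d7 = 17/2 → (0, 159/10)
  seg 3: up by d2 = 20 → (0, 359/10)
  seg 4: right by d4 = 157/2 → (157/2, 359/10)
  seg 5: up by d10 = -377/6 → (157/2, -404/15)
  seg 6: down by d3 = 14 → (157/2, -614/15)
  seg 7: up by d9 = -3069/50 → (157/2, -15347/150)
  seg 8: down by d3 = 14 → (157/2, -17447/150)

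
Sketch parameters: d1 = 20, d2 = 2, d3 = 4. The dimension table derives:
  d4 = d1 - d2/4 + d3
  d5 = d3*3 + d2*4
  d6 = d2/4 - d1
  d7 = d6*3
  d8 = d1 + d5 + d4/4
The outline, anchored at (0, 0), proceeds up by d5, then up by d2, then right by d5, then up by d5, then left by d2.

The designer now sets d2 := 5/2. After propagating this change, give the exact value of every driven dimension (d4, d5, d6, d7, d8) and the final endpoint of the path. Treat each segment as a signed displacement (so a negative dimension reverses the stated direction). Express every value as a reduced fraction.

d4 = 187/8
d5 = 22
d6 = -155/8
d7 = -465/8
d8 = 1531/32
endpoint = (39/2, 93/2)

Apply edit: d2 := 5/2
  d4 = d1 - d2/4 + d3 = 187/8
  d5 = d3*3 + d2*4 = 22
  d6 = d2/4 - d1 = -155/8
  d7 = d6*3 = -465/8
  d8 = d1 + d5 + d4/4 = 1531/32
Walk from origin (0, 0):
  seg 1: up by d5 = 22 → (0, 22)
  seg 2: up by d2 = 5/2 → (0, 49/2)
  seg 3: right by d5 = 22 → (22, 49/2)
  seg 4: up by d5 = 22 → (22, 93/2)
  seg 5: left by d2 = 5/2 → (39/2, 93/2)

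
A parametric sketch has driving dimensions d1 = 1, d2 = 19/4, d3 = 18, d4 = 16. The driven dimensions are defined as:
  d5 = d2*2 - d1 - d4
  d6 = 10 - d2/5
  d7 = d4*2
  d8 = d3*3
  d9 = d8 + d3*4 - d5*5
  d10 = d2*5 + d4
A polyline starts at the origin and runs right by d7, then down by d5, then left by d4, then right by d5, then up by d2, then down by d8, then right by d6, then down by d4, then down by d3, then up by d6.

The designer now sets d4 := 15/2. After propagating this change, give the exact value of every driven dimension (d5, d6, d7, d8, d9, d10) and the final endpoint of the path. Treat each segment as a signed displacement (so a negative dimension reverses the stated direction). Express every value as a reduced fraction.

d5 = 1
d6 = 181/20
d7 = 15
d8 = 54
d9 = 121
d10 = 125/4
endpoint = (351/20, -667/10)

Apply edit: d4 := 15/2
  d5 = d2*2 - d1 - d4 = 1
  d6 = 10 - d2/5 = 181/20
  d7 = d4*2 = 15
  d8 = d3*3 = 54
  d9 = d8 + d3*4 - d5*5 = 121
  d10 = d2*5 + d4 = 125/4
Walk from origin (0, 0):
  seg 1: right by d7 = 15 → (15, 0)
  seg 2: down by d5 = 1 → (15, -1)
  seg 3: left by d4 = 15/2 → (15/2, -1)
  seg 4: right by d5 = 1 → (17/2, -1)
  seg 5: up by d2 = 19/4 → (17/2, 15/4)
  seg 6: down by d8 = 54 → (17/2, -201/4)
  seg 7: right by d6 = 181/20 → (351/20, -201/4)
  seg 8: down by d4 = 15/2 → (351/20, -231/4)
  seg 9: down by d3 = 18 → (351/20, -303/4)
  seg 10: up by d6 = 181/20 → (351/20, -667/10)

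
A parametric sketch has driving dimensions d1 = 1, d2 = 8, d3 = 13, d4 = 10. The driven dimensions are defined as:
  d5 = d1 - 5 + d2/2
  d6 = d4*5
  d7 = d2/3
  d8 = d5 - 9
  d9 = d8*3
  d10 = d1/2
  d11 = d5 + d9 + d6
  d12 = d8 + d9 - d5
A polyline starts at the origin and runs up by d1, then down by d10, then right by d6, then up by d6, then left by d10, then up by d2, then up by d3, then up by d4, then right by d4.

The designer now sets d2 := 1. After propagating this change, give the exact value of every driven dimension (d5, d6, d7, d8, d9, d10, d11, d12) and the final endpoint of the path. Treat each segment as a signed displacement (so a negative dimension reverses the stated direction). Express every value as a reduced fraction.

Apply edit: d2 := 1
  d5 = d1 - 5 + d2/2 = -7/2
  d6 = d4*5 = 50
  d7 = d2/3 = 1/3
  d8 = d5 - 9 = -25/2
  d9 = d8*3 = -75/2
  d10 = d1/2 = 1/2
  d11 = d5 + d9 + d6 = 9
  d12 = d8 + d9 - d5 = -93/2
Walk from origin (0, 0):
  seg 1: up by d1 = 1 → (0, 1)
  seg 2: down by d10 = 1/2 → (0, 1/2)
  seg 3: right by d6 = 50 → (50, 1/2)
  seg 4: up by d6 = 50 → (50, 101/2)
  seg 5: left by d10 = 1/2 → (99/2, 101/2)
  seg 6: up by d2 = 1 → (99/2, 103/2)
  seg 7: up by d3 = 13 → (99/2, 129/2)
  seg 8: up by d4 = 10 → (99/2, 149/2)
  seg 9: right by d4 = 10 → (119/2, 149/2)

d5 = -7/2
d6 = 50
d7 = 1/3
d8 = -25/2
d9 = -75/2
d10 = 1/2
d11 = 9
d12 = -93/2
endpoint = (119/2, 149/2)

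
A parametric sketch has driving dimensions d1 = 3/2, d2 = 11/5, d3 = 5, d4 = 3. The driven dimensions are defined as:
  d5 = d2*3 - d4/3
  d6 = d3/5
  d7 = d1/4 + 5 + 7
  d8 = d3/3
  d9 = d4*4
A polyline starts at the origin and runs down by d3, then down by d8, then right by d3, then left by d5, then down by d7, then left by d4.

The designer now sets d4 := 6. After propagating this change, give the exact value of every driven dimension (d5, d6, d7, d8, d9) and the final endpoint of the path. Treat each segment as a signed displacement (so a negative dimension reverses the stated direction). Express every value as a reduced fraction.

d5 = 23/5
d6 = 1
d7 = 99/8
d8 = 5/3
d9 = 24
endpoint = (-28/5, -457/24)

Apply edit: d4 := 6
  d5 = d2*3 - d4/3 = 23/5
  d6 = d3/5 = 1
  d7 = d1/4 + 5 + 7 = 99/8
  d8 = d3/3 = 5/3
  d9 = d4*4 = 24
Walk from origin (0, 0):
  seg 1: down by d3 = 5 → (0, -5)
  seg 2: down by d8 = 5/3 → (0, -20/3)
  seg 3: right by d3 = 5 → (5, -20/3)
  seg 4: left by d5 = 23/5 → (2/5, -20/3)
  seg 5: down by d7 = 99/8 → (2/5, -457/24)
  seg 6: left by d4 = 6 → (-28/5, -457/24)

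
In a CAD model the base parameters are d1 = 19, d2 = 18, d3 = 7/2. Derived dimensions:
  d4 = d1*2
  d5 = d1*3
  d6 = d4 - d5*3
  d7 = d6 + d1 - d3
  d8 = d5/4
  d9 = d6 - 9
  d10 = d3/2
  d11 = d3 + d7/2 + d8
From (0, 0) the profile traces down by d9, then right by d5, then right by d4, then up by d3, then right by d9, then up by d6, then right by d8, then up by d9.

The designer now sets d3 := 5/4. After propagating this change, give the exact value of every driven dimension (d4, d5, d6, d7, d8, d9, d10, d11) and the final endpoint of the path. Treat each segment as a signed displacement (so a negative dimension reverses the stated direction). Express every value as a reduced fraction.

Apply edit: d3 := 5/4
  d4 = d1*2 = 38
  d5 = d1*3 = 57
  d6 = d4 - d5*3 = -133
  d7 = d6 + d1 - d3 = -461/4
  d8 = d5/4 = 57/4
  d9 = d6 - 9 = -142
  d10 = d3/2 = 5/8
  d11 = d3 + d7/2 + d8 = -337/8
Walk from origin (0, 0):
  seg 1: down by d9 = -142 → (0, 142)
  seg 2: right by d5 = 57 → (57, 142)
  seg 3: right by d4 = 38 → (95, 142)
  seg 4: up by d3 = 5/4 → (95, 573/4)
  seg 5: right by d9 = -142 → (-47, 573/4)
  seg 6: up by d6 = -133 → (-47, 41/4)
  seg 7: right by d8 = 57/4 → (-131/4, 41/4)
  seg 8: up by d9 = -142 → (-131/4, -527/4)

d4 = 38
d5 = 57
d6 = -133
d7 = -461/4
d8 = 57/4
d9 = -142
d10 = 5/8
d11 = -337/8
endpoint = (-131/4, -527/4)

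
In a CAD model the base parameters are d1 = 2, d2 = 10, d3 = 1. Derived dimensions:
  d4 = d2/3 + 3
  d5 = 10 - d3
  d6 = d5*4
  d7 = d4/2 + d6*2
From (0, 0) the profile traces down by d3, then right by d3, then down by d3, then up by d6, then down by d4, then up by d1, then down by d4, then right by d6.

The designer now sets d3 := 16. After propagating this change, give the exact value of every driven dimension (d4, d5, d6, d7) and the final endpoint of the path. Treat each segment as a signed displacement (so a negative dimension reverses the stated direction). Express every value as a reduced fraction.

d4 = 19/3
d5 = -6
d6 = -24
d7 = -269/6
endpoint = (-8, -200/3)

Apply edit: d3 := 16
  d4 = d2/3 + 3 = 19/3
  d5 = 10 - d3 = -6
  d6 = d5*4 = -24
  d7 = d4/2 + d6*2 = -269/6
Walk from origin (0, 0):
  seg 1: down by d3 = 16 → (0, -16)
  seg 2: right by d3 = 16 → (16, -16)
  seg 3: down by d3 = 16 → (16, -32)
  seg 4: up by d6 = -24 → (16, -56)
  seg 5: down by d4 = 19/3 → (16, -187/3)
  seg 6: up by d1 = 2 → (16, -181/3)
  seg 7: down by d4 = 19/3 → (16, -200/3)
  seg 8: right by d6 = -24 → (-8, -200/3)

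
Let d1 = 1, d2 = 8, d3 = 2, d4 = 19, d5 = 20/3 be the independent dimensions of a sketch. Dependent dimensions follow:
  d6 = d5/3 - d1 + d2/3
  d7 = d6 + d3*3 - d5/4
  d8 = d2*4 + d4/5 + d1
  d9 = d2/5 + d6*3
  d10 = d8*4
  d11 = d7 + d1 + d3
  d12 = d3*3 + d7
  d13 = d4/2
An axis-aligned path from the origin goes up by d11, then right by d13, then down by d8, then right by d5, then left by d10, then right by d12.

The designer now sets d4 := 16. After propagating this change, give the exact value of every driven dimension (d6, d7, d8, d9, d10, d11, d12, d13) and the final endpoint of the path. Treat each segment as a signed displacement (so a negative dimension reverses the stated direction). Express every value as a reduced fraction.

d6 = 35/9
d7 = 74/9
d8 = 181/5
d9 = 199/15
d10 = 724/5
d11 = 101/9
d12 = 128/9
d13 = 8
endpoint = (-5216/45, -1124/45)

Apply edit: d4 := 16
  d6 = d5/3 - d1 + d2/3 = 35/9
  d7 = d6 + d3*3 - d5/4 = 74/9
  d8 = d2*4 + d4/5 + d1 = 181/5
  d9 = d2/5 + d6*3 = 199/15
  d10 = d8*4 = 724/5
  d11 = d7 + d1 + d3 = 101/9
  d12 = d3*3 + d7 = 128/9
  d13 = d4/2 = 8
Walk from origin (0, 0):
  seg 1: up by d11 = 101/9 → (0, 101/9)
  seg 2: right by d13 = 8 → (8, 101/9)
  seg 3: down by d8 = 181/5 → (8, -1124/45)
  seg 4: right by d5 = 20/3 → (44/3, -1124/45)
  seg 5: left by d10 = 724/5 → (-1952/15, -1124/45)
  seg 6: right by d12 = 128/9 → (-5216/45, -1124/45)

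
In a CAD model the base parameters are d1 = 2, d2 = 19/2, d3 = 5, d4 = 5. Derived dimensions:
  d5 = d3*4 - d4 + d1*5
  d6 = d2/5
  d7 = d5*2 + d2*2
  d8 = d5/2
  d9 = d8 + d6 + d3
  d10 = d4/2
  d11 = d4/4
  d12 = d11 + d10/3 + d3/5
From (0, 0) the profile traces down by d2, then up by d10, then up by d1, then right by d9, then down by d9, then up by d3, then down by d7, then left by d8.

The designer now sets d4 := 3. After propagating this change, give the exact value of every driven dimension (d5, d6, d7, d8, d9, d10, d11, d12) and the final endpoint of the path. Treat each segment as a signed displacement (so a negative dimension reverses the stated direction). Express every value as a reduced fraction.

Apply edit: d4 := 3
  d5 = d3*4 - d4 + d1*5 = 27
  d6 = d2/5 = 19/10
  d7 = d5*2 + d2*2 = 73
  d8 = d5/2 = 27/2
  d9 = d8 + d6 + d3 = 102/5
  d10 = d4/2 = 3/2
  d11 = d4/4 = 3/4
  d12 = d11 + d10/3 + d3/5 = 9/4
Walk from origin (0, 0):
  seg 1: down by d2 = 19/2 → (0, -19/2)
  seg 2: up by d10 = 3/2 → (0, -8)
  seg 3: up by d1 = 2 → (0, -6)
  seg 4: right by d9 = 102/5 → (102/5, -6)
  seg 5: down by d9 = 102/5 → (102/5, -132/5)
  seg 6: up by d3 = 5 → (102/5, -107/5)
  seg 7: down by d7 = 73 → (102/5, -472/5)
  seg 8: left by d8 = 27/2 → (69/10, -472/5)

d5 = 27
d6 = 19/10
d7 = 73
d8 = 27/2
d9 = 102/5
d10 = 3/2
d11 = 3/4
d12 = 9/4
endpoint = (69/10, -472/5)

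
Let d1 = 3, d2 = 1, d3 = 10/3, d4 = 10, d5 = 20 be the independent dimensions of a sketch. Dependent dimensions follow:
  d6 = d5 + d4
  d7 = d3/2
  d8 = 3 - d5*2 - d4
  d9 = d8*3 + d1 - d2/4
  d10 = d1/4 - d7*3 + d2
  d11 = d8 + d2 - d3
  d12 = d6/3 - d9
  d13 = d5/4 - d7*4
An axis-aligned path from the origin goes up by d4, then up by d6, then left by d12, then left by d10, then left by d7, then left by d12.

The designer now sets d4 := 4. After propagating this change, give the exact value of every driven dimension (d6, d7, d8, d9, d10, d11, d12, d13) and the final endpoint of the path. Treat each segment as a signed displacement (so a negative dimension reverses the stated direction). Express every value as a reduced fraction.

Apply edit: d4 := 4
  d6 = d5 + d4 = 24
  d7 = d3/2 = 5/3
  d8 = 3 - d5*2 - d4 = -41
  d9 = d8*3 + d1 - d2/4 = -481/4
  d10 = d1/4 - d7*3 + d2 = -13/4
  d11 = d8 + d2 - d3 = -130/3
  d12 = d6/3 - d9 = 513/4
  d13 = d5/4 - d7*4 = -5/3
Walk from origin (0, 0):
  seg 1: up by d4 = 4 → (0, 4)
  seg 2: up by d6 = 24 → (0, 28)
  seg 3: left by d12 = 513/4 → (-513/4, 28)
  seg 4: left by d10 = -13/4 → (-125, 28)
  seg 5: left by d7 = 5/3 → (-380/3, 28)
  seg 6: left by d12 = 513/4 → (-3059/12, 28)

d6 = 24
d7 = 5/3
d8 = -41
d9 = -481/4
d10 = -13/4
d11 = -130/3
d12 = 513/4
d13 = -5/3
endpoint = (-3059/12, 28)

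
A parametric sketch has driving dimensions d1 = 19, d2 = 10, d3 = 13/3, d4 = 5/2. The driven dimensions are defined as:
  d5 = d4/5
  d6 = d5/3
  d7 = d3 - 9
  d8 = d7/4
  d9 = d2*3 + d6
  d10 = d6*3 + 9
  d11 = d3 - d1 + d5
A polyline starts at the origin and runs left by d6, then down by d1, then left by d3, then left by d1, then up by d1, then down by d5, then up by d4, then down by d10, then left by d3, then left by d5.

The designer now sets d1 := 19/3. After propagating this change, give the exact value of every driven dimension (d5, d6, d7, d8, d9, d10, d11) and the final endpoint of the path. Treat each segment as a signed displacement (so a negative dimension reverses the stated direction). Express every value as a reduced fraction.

d5 = 1/2
d6 = 1/6
d7 = -14/3
d8 = -7/6
d9 = 181/6
d10 = 19/2
d11 = -3/2
endpoint = (-47/3, -15/2)

Apply edit: d1 := 19/3
  d5 = d4/5 = 1/2
  d6 = d5/3 = 1/6
  d7 = d3 - 9 = -14/3
  d8 = d7/4 = -7/6
  d9 = d2*3 + d6 = 181/6
  d10 = d6*3 + 9 = 19/2
  d11 = d3 - d1 + d5 = -3/2
Walk from origin (0, 0):
  seg 1: left by d6 = 1/6 → (-1/6, 0)
  seg 2: down by d1 = 19/3 → (-1/6, -19/3)
  seg 3: left by d3 = 13/3 → (-9/2, -19/3)
  seg 4: left by d1 = 19/3 → (-65/6, -19/3)
  seg 5: up by d1 = 19/3 → (-65/6, 0)
  seg 6: down by d5 = 1/2 → (-65/6, -1/2)
  seg 7: up by d4 = 5/2 → (-65/6, 2)
  seg 8: down by d10 = 19/2 → (-65/6, -15/2)
  seg 9: left by d3 = 13/3 → (-91/6, -15/2)
  seg 10: left by d5 = 1/2 → (-47/3, -15/2)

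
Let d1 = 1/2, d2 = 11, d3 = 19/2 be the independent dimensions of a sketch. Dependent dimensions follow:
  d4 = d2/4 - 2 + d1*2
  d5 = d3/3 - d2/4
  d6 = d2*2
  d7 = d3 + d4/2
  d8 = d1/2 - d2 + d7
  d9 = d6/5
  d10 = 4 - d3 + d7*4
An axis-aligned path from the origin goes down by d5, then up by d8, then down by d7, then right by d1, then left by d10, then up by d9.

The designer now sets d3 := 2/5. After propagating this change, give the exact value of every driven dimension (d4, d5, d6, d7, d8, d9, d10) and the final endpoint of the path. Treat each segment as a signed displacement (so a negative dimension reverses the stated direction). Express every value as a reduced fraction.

d4 = 7/4
d5 = -157/60
d6 = 22
d7 = 51/40
d8 = -379/40
d9 = 22/5
d10 = 87/10
endpoint = (-41/5, -56/15)

Apply edit: d3 := 2/5
  d4 = d2/4 - 2 + d1*2 = 7/4
  d5 = d3/3 - d2/4 = -157/60
  d6 = d2*2 = 22
  d7 = d3 + d4/2 = 51/40
  d8 = d1/2 - d2 + d7 = -379/40
  d9 = d6/5 = 22/5
  d10 = 4 - d3 + d7*4 = 87/10
Walk from origin (0, 0):
  seg 1: down by d5 = -157/60 → (0, 157/60)
  seg 2: up by d8 = -379/40 → (0, -823/120)
  seg 3: down by d7 = 51/40 → (0, -122/15)
  seg 4: right by d1 = 1/2 → (1/2, -122/15)
  seg 5: left by d10 = 87/10 → (-41/5, -122/15)
  seg 6: up by d9 = 22/5 → (-41/5, -56/15)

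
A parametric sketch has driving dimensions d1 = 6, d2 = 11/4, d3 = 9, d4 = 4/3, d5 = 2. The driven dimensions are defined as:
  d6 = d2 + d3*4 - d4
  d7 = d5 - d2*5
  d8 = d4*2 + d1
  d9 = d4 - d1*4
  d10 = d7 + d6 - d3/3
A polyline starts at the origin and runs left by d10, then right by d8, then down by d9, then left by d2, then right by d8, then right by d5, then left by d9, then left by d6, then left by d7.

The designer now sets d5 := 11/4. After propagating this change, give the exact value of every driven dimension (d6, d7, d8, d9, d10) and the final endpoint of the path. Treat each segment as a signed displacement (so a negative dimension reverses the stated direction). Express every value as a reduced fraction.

d6 = 449/12
d7 = -11
d8 = 26/3
d9 = -68/3
d10 = 281/12
endpoint = (-59/6, 68/3)

Apply edit: d5 := 11/4
  d6 = d2 + d3*4 - d4 = 449/12
  d7 = d5 - d2*5 = -11
  d8 = d4*2 + d1 = 26/3
  d9 = d4 - d1*4 = -68/3
  d10 = d7 + d6 - d3/3 = 281/12
Walk from origin (0, 0):
  seg 1: left by d10 = 281/12 → (-281/12, 0)
  seg 2: right by d8 = 26/3 → (-59/4, 0)
  seg 3: down by d9 = -68/3 → (-59/4, 68/3)
  seg 4: left by d2 = 11/4 → (-35/2, 68/3)
  seg 5: right by d8 = 26/3 → (-53/6, 68/3)
  seg 6: right by d5 = 11/4 → (-73/12, 68/3)
  seg 7: left by d9 = -68/3 → (199/12, 68/3)
  seg 8: left by d6 = 449/12 → (-125/6, 68/3)
  seg 9: left by d7 = -11 → (-59/6, 68/3)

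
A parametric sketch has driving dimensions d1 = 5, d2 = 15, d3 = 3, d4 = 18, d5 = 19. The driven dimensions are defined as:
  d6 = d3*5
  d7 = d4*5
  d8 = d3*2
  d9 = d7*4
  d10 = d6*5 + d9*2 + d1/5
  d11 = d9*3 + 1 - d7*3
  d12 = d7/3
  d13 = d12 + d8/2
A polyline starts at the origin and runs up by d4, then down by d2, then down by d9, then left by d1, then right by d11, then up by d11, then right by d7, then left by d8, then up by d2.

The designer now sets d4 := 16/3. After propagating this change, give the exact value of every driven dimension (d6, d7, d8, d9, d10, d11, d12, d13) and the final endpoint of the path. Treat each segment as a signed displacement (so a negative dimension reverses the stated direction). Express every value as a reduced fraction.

Apply edit: d4 := 16/3
  d6 = d3*5 = 15
  d7 = d4*5 = 80/3
  d8 = d3*2 = 6
  d9 = d7*4 = 320/3
  d10 = d6*5 + d9*2 + d1/5 = 868/3
  d11 = d9*3 + 1 - d7*3 = 241
  d12 = d7/3 = 80/9
  d13 = d12 + d8/2 = 107/9
Walk from origin (0, 0):
  seg 1: up by d4 = 16/3 → (0, 16/3)
  seg 2: down by d2 = 15 → (0, -29/3)
  seg 3: down by d9 = 320/3 → (0, -349/3)
  seg 4: left by d1 = 5 → (-5, -349/3)
  seg 5: right by d11 = 241 → (236, -349/3)
  seg 6: up by d11 = 241 → (236, 374/3)
  seg 7: right by d7 = 80/3 → (788/3, 374/3)
  seg 8: left by d8 = 6 → (770/3, 374/3)
  seg 9: up by d2 = 15 → (770/3, 419/3)

d6 = 15
d7 = 80/3
d8 = 6
d9 = 320/3
d10 = 868/3
d11 = 241
d12 = 80/9
d13 = 107/9
endpoint = (770/3, 419/3)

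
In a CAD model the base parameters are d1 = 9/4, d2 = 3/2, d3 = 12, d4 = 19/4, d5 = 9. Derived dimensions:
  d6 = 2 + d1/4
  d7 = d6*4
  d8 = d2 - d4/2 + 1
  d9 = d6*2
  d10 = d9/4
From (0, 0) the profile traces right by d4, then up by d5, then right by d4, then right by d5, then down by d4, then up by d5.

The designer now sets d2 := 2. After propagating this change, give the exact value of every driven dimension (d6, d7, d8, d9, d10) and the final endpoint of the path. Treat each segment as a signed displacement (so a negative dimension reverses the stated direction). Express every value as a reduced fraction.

d6 = 41/16
d7 = 41/4
d8 = 5/8
d9 = 41/8
d10 = 41/32
endpoint = (37/2, 53/4)

Apply edit: d2 := 2
  d6 = 2 + d1/4 = 41/16
  d7 = d6*4 = 41/4
  d8 = d2 - d4/2 + 1 = 5/8
  d9 = d6*2 = 41/8
  d10 = d9/4 = 41/32
Walk from origin (0, 0):
  seg 1: right by d4 = 19/4 → (19/4, 0)
  seg 2: up by d5 = 9 → (19/4, 9)
  seg 3: right by d4 = 19/4 → (19/2, 9)
  seg 4: right by d5 = 9 → (37/2, 9)
  seg 5: down by d4 = 19/4 → (37/2, 17/4)
  seg 6: up by d5 = 9 → (37/2, 53/4)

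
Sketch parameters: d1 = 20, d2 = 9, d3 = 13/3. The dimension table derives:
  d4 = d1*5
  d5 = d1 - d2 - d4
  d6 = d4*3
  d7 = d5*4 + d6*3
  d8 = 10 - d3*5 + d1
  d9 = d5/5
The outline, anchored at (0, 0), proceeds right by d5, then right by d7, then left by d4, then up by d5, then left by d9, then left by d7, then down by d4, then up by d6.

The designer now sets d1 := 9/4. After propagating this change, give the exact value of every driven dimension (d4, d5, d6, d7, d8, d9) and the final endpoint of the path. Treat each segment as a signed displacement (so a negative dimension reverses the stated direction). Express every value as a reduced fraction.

d4 = 45/4
d5 = -18
d6 = 135/4
d7 = 117/4
d8 = -113/12
d9 = -18/5
endpoint = (-513/20, 9/2)

Apply edit: d1 := 9/4
  d4 = d1*5 = 45/4
  d5 = d1 - d2 - d4 = -18
  d6 = d4*3 = 135/4
  d7 = d5*4 + d6*3 = 117/4
  d8 = 10 - d3*5 + d1 = -113/12
  d9 = d5/5 = -18/5
Walk from origin (0, 0):
  seg 1: right by d5 = -18 → (-18, 0)
  seg 2: right by d7 = 117/4 → (45/4, 0)
  seg 3: left by d4 = 45/4 → (0, 0)
  seg 4: up by d5 = -18 → (0, -18)
  seg 5: left by d9 = -18/5 → (18/5, -18)
  seg 6: left by d7 = 117/4 → (-513/20, -18)
  seg 7: down by d4 = 45/4 → (-513/20, -117/4)
  seg 8: up by d6 = 135/4 → (-513/20, 9/2)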